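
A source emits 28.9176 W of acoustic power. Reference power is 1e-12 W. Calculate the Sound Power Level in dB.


Given values:
  W = 28.9176 W
  W_ref = 1e-12 W
Formula: SWL = 10 * log10(W / W_ref)
Compute ratio: W / W_ref = 28917600000000
Compute log10: log10(28917600000000) = 13.461162
Multiply: SWL = 10 * 13.461162 = 134.61

134.61 dB


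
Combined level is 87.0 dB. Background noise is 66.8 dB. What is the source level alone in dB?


Given values:
  L_total = 87.0 dB, L_bg = 66.8 dB
Formula: L_source = 10 * log10(10^(L_total/10) - 10^(L_bg/10))
Convert to linear:
  10^(87.0/10) = 501187233.6273
  10^(66.8/10) = 4786300.9232
Difference: 501187233.6273 - 4786300.9232 = 496400932.7041
L_source = 10 * log10(496400932.7041) = 86.96

86.96 dB


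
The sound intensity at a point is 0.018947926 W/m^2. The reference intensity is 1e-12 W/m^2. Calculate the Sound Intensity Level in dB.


Given values:
  I = 0.018947926 W/m^2
  I_ref = 1e-12 W/m^2
Formula: SIL = 10 * log10(I / I_ref)
Compute ratio: I / I_ref = 18947926000
Compute log10: log10(18947926000) = 10.277562
Multiply: SIL = 10 * 10.277562 = 102.78

102.78 dB


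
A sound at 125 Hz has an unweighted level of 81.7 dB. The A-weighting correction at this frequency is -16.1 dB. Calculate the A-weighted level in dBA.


Given values:
  SPL = 81.7 dB
  A-weighting at 125 Hz = -16.1 dB
Formula: L_A = SPL + A_weight
L_A = 81.7 + (-16.1)
L_A = 65.6

65.6 dBA


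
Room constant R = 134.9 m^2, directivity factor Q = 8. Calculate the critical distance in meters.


Given values:
  R = 134.9 m^2, Q = 8
Formula: d_c = 0.141 * sqrt(Q * R)
Compute Q * R = 8 * 134.9 = 1079.2
Compute sqrt(1079.2) = 32.8512
d_c = 0.141 * 32.8512 = 4.632

4.632 m


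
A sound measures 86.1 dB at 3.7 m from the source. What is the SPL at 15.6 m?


Given values:
  SPL1 = 86.1 dB, r1 = 3.7 m, r2 = 15.6 m
Formula: SPL2 = SPL1 - 20 * log10(r2 / r1)
Compute ratio: r2 / r1 = 15.6 / 3.7 = 4.2162
Compute log10: log10(4.2162) = 0.624921
Compute drop: 20 * 0.624921 = 12.4984
SPL2 = 86.1 - 12.4984 = 73.6

73.6 dB


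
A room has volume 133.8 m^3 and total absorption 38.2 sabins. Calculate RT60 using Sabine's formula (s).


Given values:
  V = 133.8 m^3
  A = 38.2 sabins
Formula: RT60 = 0.161 * V / A
Numerator: 0.161 * 133.8 = 21.5418
RT60 = 21.5418 / 38.2 = 0.564

0.564 s


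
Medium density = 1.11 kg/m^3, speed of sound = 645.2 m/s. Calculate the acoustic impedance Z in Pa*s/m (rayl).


Given values:
  rho = 1.11 kg/m^3
  c = 645.2 m/s
Formula: Z = rho * c
Z = 1.11 * 645.2
Z = 716.17

716.17 rayl


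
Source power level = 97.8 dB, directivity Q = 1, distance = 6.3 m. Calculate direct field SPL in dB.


Given values:
  Lw = 97.8 dB, Q = 1, r = 6.3 m
Formula: SPL = Lw + 10 * log10(Q / (4 * pi * r^2))
Compute 4 * pi * r^2 = 4 * pi * 6.3^2 = 498.7592
Compute Q / denom = 1 / 498.7592 = 0.00200498
Compute 10 * log10(0.00200498) = -26.9789
SPL = 97.8 + (-26.9789) = 70.82

70.82 dB


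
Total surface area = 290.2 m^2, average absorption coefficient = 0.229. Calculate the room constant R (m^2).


Given values:
  S = 290.2 m^2, alpha = 0.229
Formula: R = S * alpha / (1 - alpha)
Numerator: 290.2 * 0.229 = 66.4558
Denominator: 1 - 0.229 = 0.771
R = 66.4558 / 0.771 = 86.19

86.19 m^2


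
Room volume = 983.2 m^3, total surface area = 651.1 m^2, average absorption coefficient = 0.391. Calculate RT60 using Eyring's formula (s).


Given values:
  V = 983.2 m^3, S = 651.1 m^2, alpha = 0.391
Formula: RT60 = 0.161 * V / (-S * ln(1 - alpha))
Compute ln(1 - 0.391) = ln(0.609) = -0.495937
Denominator: -651.1 * -0.495937 = 322.9046
Numerator: 0.161 * 983.2 = 158.2952
RT60 = 158.2952 / 322.9046 = 0.49

0.49 s


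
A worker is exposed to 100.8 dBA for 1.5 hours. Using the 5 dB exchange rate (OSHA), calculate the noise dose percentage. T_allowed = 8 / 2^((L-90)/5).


Given values:
  L = 100.8 dBA, T = 1.5 hours
Formula: T_allowed = 8 / 2^((L - 90) / 5)
Compute exponent: (100.8 - 90) / 5 = 2.16
Compute 2^(2.16) = 4.469149
T_allowed = 8 / 4.469149 = 1.79005 hours
Dose = (T / T_allowed) * 100
Dose = (1.5 / 1.79005) * 100 = 83.8

83.8 %


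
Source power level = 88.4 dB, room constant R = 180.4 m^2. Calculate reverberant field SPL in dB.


Given values:
  Lw = 88.4 dB, R = 180.4 m^2
Formula: SPL = Lw + 10 * log10(4 / R)
Compute 4 / R = 4 / 180.4 = 0.022173
Compute 10 * log10(0.022173) = -16.5418
SPL = 88.4 + (-16.5418) = 71.86

71.86 dB


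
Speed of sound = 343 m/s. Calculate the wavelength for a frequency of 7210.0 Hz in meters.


Given values:
  c = 343 m/s, f = 7210.0 Hz
Formula: lambda = c / f
lambda = 343 / 7210.0
lambda = 0.0476

0.0476 m


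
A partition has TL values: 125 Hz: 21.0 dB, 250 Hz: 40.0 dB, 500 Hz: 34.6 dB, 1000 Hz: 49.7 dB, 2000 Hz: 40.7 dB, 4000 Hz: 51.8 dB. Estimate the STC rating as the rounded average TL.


Given TL values at each frequency:
  125 Hz: 21.0 dB
  250 Hz: 40.0 dB
  500 Hz: 34.6 dB
  1000 Hz: 49.7 dB
  2000 Hz: 40.7 dB
  4000 Hz: 51.8 dB
Formula: STC ~ round(average of TL values)
Sum = 21.0 + 40.0 + 34.6 + 49.7 + 40.7 + 51.8 = 237.8
Average = 237.8 / 6 = 39.63
Rounded: 40

40


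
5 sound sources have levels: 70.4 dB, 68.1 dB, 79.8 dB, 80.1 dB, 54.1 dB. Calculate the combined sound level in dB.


Formula: L_total = 10 * log10( sum(10^(Li/10)) )
  Source 1: 10^(70.4/10) = 10964781.9614
  Source 2: 10^(68.1/10) = 6456542.2903
  Source 3: 10^(79.8/10) = 95499258.6021
  Source 4: 10^(80.1/10) = 102329299.2281
  Source 5: 10^(54.1/10) = 257039.5783
Sum of linear values = 215506921.6602
L_total = 10 * log10(215506921.6602) = 83.33

83.33 dB


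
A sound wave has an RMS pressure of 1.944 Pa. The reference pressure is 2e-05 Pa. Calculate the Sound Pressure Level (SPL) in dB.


Given values:
  p = 1.944 Pa
  p_ref = 2e-05 Pa
Formula: SPL = 20 * log10(p / p_ref)
Compute ratio: p / p_ref = 1.944 / 2e-05 = 97200
Compute log10: log10(97200) = 4.987666
Multiply: SPL = 20 * 4.987666 = 99.75

99.75 dB


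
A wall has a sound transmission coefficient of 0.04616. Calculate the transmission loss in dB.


Given values:
  tau = 0.04616
Formula: TL = 10 * log10(1 / tau)
Compute 1 / tau = 1 / 0.04616 = 21.6638
Compute log10(21.6638) = 1.335735
TL = 10 * 1.335735 = 13.36

13.36 dB


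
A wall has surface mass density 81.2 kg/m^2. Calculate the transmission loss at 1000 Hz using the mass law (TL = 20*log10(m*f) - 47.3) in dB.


Given values:
  m = 81.2 kg/m^2, f = 1000 Hz
Formula: TL = 20 * log10(m * f) - 47.3
Compute m * f = 81.2 * 1000 = 81200.0
Compute log10(81200.0) = 4.909556
Compute 20 * 4.909556 = 98.1911
TL = 98.1911 - 47.3 = 50.89

50.89 dB


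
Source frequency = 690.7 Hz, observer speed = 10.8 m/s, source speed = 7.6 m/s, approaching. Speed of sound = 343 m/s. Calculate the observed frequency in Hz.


Given values:
  f_s = 690.7 Hz, v_o = 10.8 m/s, v_s = 7.6 m/s
  Direction: approaching
Formula: f_o = f_s * (c + v_o) / (c - v_s)
Numerator: c + v_o = 343 + 10.8 = 353.8
Denominator: c - v_s = 343 - 7.6 = 335.4
f_o = 690.7 * 353.8 / 335.4 = 728.59

728.59 Hz


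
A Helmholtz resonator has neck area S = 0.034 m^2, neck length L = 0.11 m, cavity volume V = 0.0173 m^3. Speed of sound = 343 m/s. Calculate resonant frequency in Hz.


Given values:
  S = 0.034 m^2, L = 0.11 m, V = 0.0173 m^3, c = 343 m/s
Formula: f = (c / (2*pi)) * sqrt(S / (V * L))
Compute V * L = 0.0173 * 0.11 = 0.001903
Compute S / (V * L) = 0.034 / 0.001903 = 17.8665
Compute sqrt(17.8665) = 4.226878
Compute c / (2*pi) = 343 / 6.283185 = 54.590148
f = 54.590148 * 4.226878 = 230.75

230.75 Hz


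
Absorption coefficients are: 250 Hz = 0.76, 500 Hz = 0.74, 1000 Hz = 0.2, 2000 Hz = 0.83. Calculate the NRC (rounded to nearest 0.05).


Given values:
  a_250 = 0.76, a_500 = 0.74
  a_1000 = 0.2, a_2000 = 0.83
Formula: NRC = (a250 + a500 + a1000 + a2000) / 4
Sum = 0.76 + 0.74 + 0.2 + 0.83 = 2.53
NRC = 2.53 / 4 = 0.6325
Rounded to nearest 0.05: 0.65

0.65


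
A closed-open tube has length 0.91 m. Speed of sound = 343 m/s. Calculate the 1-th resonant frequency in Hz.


Given values:
  Tube type: closed-open, L = 0.91 m, c = 343 m/s, n = 1
Formula: f_n = (2n - 1) * c / (4 * L)
Compute 2n - 1 = 2*1 - 1 = 1
Compute 4 * L = 4 * 0.91 = 3.64
f = 1 * 343 / 3.64
f = 94.23

94.23 Hz


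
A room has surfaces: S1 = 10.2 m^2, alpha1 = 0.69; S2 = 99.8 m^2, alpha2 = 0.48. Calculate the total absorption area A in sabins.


Given surfaces:
  Surface 1: 10.2 * 0.69 = 7.038
  Surface 2: 99.8 * 0.48 = 47.904
Formula: A = sum(Si * alpha_i)
A = 7.038 + 47.904
A = 54.94

54.94 sabins


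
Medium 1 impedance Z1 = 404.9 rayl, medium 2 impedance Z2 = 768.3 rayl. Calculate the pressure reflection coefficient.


Given values:
  Z1 = 404.9 rayl, Z2 = 768.3 rayl
Formula: R = (Z2 - Z1) / (Z2 + Z1)
Numerator: Z2 - Z1 = 768.3 - 404.9 = 363.4
Denominator: Z2 + Z1 = 768.3 + 404.9 = 1173.2
R = 363.4 / 1173.2 = 0.3098

0.3098


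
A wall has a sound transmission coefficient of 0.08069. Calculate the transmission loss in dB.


Given values:
  tau = 0.08069
Formula: TL = 10 * log10(1 / tau)
Compute 1 / tau = 1 / 0.08069 = 12.3931
Compute log10(12.3931) = 1.09318
TL = 10 * 1.09318 = 10.93

10.93 dB


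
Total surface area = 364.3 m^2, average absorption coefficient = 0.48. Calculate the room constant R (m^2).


Given values:
  S = 364.3 m^2, alpha = 0.48
Formula: R = S * alpha / (1 - alpha)
Numerator: 364.3 * 0.48 = 174.864
Denominator: 1 - 0.48 = 0.52
R = 174.864 / 0.52 = 336.28

336.28 m^2


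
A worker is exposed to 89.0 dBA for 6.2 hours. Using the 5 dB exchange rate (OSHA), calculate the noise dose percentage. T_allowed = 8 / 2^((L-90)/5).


Given values:
  L = 89.0 dBA, T = 6.2 hours
Formula: T_allowed = 8 / 2^((L - 90) / 5)
Compute exponent: (89.0 - 90) / 5 = -0.2
Compute 2^(-0.2) = 0.870551
T_allowed = 8 / 0.870551 = 9.189582 hours
Dose = (T / T_allowed) * 100
Dose = (6.2 / 9.189582) * 100 = 67.47

67.47 %


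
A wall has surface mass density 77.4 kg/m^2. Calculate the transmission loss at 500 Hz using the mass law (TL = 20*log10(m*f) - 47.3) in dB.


Given values:
  m = 77.4 kg/m^2, f = 500 Hz
Formula: TL = 20 * log10(m * f) - 47.3
Compute m * f = 77.4 * 500 = 38700.0
Compute log10(38700.0) = 4.587711
Compute 20 * 4.587711 = 91.7542
TL = 91.7542 - 47.3 = 44.45

44.45 dB


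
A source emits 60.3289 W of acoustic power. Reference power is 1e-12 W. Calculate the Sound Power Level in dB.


Given values:
  W = 60.3289 W
  W_ref = 1e-12 W
Formula: SWL = 10 * log10(W / W_ref)
Compute ratio: W / W_ref = 60328900000000
Compute log10: log10(60328900000000) = 13.780525
Multiply: SWL = 10 * 13.780525 = 137.81

137.81 dB


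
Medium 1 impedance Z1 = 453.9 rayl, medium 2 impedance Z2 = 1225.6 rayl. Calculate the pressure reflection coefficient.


Given values:
  Z1 = 453.9 rayl, Z2 = 1225.6 rayl
Formula: R = (Z2 - Z1) / (Z2 + Z1)
Numerator: Z2 - Z1 = 1225.6 - 453.9 = 771.7
Denominator: Z2 + Z1 = 1225.6 + 453.9 = 1679.5
R = 771.7 / 1679.5 = 0.4595

0.4595


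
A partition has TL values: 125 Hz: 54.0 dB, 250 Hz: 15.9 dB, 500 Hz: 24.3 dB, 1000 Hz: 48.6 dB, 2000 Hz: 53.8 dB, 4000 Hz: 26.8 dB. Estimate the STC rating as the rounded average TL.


Given TL values at each frequency:
  125 Hz: 54.0 dB
  250 Hz: 15.9 dB
  500 Hz: 24.3 dB
  1000 Hz: 48.6 dB
  2000 Hz: 53.8 dB
  4000 Hz: 26.8 dB
Formula: STC ~ round(average of TL values)
Sum = 54.0 + 15.9 + 24.3 + 48.6 + 53.8 + 26.8 = 223.4
Average = 223.4 / 6 = 37.23
Rounded: 37

37


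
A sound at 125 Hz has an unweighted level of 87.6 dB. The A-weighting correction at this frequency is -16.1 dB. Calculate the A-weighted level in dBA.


Given values:
  SPL = 87.6 dB
  A-weighting at 125 Hz = -16.1 dB
Formula: L_A = SPL + A_weight
L_A = 87.6 + (-16.1)
L_A = 71.5

71.5 dBA


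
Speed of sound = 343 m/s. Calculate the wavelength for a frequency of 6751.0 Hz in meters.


Given values:
  c = 343 m/s, f = 6751.0 Hz
Formula: lambda = c / f
lambda = 343 / 6751.0
lambda = 0.0508

0.0508 m


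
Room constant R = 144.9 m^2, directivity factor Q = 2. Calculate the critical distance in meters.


Given values:
  R = 144.9 m^2, Q = 2
Formula: d_c = 0.141 * sqrt(Q * R)
Compute Q * R = 2 * 144.9 = 289.8
Compute sqrt(289.8) = 17.0235
d_c = 0.141 * 17.0235 = 2.4

2.4 m


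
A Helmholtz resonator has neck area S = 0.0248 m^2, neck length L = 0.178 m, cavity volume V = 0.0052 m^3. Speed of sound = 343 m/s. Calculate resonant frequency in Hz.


Given values:
  S = 0.0248 m^2, L = 0.178 m, V = 0.0052 m^3, c = 343 m/s
Formula: f = (c / (2*pi)) * sqrt(S / (V * L))
Compute V * L = 0.0052 * 0.178 = 0.0009256
Compute S / (V * L) = 0.0248 / 0.0009256 = 26.7934
Compute sqrt(26.7934) = 5.176234
Compute c / (2*pi) = 343 / 6.283185 = 54.590148
f = 54.590148 * 5.176234 = 282.57

282.57 Hz


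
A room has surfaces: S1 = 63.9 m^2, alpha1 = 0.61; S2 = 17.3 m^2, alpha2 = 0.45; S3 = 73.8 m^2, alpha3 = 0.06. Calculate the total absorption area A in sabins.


Given surfaces:
  Surface 1: 63.9 * 0.61 = 38.979
  Surface 2: 17.3 * 0.45 = 7.785
  Surface 3: 73.8 * 0.06 = 4.428
Formula: A = sum(Si * alpha_i)
A = 38.979 + 7.785 + 4.428
A = 51.19

51.19 sabins


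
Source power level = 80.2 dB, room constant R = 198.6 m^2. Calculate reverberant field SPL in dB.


Given values:
  Lw = 80.2 dB, R = 198.6 m^2
Formula: SPL = Lw + 10 * log10(4 / R)
Compute 4 / R = 4 / 198.6 = 0.020141
Compute 10 * log10(0.020141) = -16.9592
SPL = 80.2 + (-16.9592) = 63.24

63.24 dB


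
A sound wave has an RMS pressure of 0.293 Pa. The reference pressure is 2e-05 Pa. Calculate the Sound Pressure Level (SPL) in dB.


Given values:
  p = 0.293 Pa
  p_ref = 2e-05 Pa
Formula: SPL = 20 * log10(p / p_ref)
Compute ratio: p / p_ref = 0.293 / 2e-05 = 14650
Compute log10: log10(14650) = 4.165838
Multiply: SPL = 20 * 4.165838 = 83.32

83.32 dB


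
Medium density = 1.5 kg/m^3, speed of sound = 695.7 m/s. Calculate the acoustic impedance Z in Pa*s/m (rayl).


Given values:
  rho = 1.5 kg/m^3
  c = 695.7 m/s
Formula: Z = rho * c
Z = 1.5 * 695.7
Z = 1043.55

1043.55 rayl


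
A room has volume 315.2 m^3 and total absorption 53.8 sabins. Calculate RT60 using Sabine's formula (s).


Given values:
  V = 315.2 m^3
  A = 53.8 sabins
Formula: RT60 = 0.161 * V / A
Numerator: 0.161 * 315.2 = 50.7472
RT60 = 50.7472 / 53.8 = 0.943

0.943 s


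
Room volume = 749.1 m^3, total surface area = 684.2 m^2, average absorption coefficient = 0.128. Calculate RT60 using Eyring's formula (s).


Given values:
  V = 749.1 m^3, S = 684.2 m^2, alpha = 0.128
Formula: RT60 = 0.161 * V / (-S * ln(1 - alpha))
Compute ln(1 - 0.128) = ln(0.872) = -0.136966
Denominator: -684.2 * -0.136966 = 93.7121
Numerator: 0.161 * 749.1 = 120.6051
RT60 = 120.6051 / 93.7121 = 1.287

1.287 s


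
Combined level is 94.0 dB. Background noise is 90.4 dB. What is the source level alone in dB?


Given values:
  L_total = 94.0 dB, L_bg = 90.4 dB
Formula: L_source = 10 * log10(10^(L_total/10) - 10^(L_bg/10))
Convert to linear:
  10^(94.0/10) = 2511886431.5096
  10^(90.4/10) = 1096478196.1432
Difference: 2511886431.5096 - 1096478196.1432 = 1415408235.3664
L_source = 10 * log10(1415408235.3664) = 91.51

91.51 dB


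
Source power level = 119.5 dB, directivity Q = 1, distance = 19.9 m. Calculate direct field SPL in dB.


Given values:
  Lw = 119.5 dB, Q = 1, r = 19.9 m
Formula: SPL = Lw + 10 * log10(Q / (4 * pi * r^2))
Compute 4 * pi * r^2 = 4 * pi * 19.9^2 = 4976.4084
Compute Q / denom = 1 / 4976.4084 = 0.00020095
Compute 10 * log10(0.00020095) = -36.9691
SPL = 119.5 + (-36.9691) = 82.53

82.53 dB


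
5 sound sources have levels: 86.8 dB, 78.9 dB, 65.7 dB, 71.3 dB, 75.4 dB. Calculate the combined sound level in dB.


Formula: L_total = 10 * log10( sum(10^(Li/10)) )
  Source 1: 10^(86.8/10) = 478630092.3226
  Source 2: 10^(78.9/10) = 77624711.6629
  Source 3: 10^(65.7/10) = 3715352.291
  Source 4: 10^(71.3/10) = 13489628.8259
  Source 5: 10^(75.4/10) = 34673685.0453
Sum of linear values = 608133470.1477
L_total = 10 * log10(608133470.1477) = 87.84

87.84 dB


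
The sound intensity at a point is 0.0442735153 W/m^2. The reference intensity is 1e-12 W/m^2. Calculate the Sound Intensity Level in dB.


Given values:
  I = 0.0442735153 W/m^2
  I_ref = 1e-12 W/m^2
Formula: SIL = 10 * log10(I / I_ref)
Compute ratio: I / I_ref = 44273515300
Compute log10: log10(44273515300) = 10.646144
Multiply: SIL = 10 * 10.646144 = 106.46

106.46 dB


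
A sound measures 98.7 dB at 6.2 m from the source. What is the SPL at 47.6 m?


Given values:
  SPL1 = 98.7 dB, r1 = 6.2 m, r2 = 47.6 m
Formula: SPL2 = SPL1 - 20 * log10(r2 / r1)
Compute ratio: r2 / r1 = 47.6 / 6.2 = 7.6774
Compute log10: log10(7.6774) = 0.885214
Compute drop: 20 * 0.885214 = 17.7043
SPL2 = 98.7 - 17.7043 = 81.0

81.0 dB


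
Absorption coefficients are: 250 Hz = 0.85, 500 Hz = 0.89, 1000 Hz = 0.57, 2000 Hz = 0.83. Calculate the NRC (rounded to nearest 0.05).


Given values:
  a_250 = 0.85, a_500 = 0.89
  a_1000 = 0.57, a_2000 = 0.83
Formula: NRC = (a250 + a500 + a1000 + a2000) / 4
Sum = 0.85 + 0.89 + 0.57 + 0.83 = 3.14
NRC = 3.14 / 4 = 0.785
Rounded to nearest 0.05: 0.8

0.8


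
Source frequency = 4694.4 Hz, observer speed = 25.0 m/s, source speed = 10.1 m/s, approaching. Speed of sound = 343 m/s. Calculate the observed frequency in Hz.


Given values:
  f_s = 4694.4 Hz, v_o = 25.0 m/s, v_s = 10.1 m/s
  Direction: approaching
Formula: f_o = f_s * (c + v_o) / (c - v_s)
Numerator: c + v_o = 343 + 25.0 = 368.0
Denominator: c - v_s = 343 - 10.1 = 332.9
f_o = 4694.4 * 368.0 / 332.9 = 5189.36

5189.36 Hz


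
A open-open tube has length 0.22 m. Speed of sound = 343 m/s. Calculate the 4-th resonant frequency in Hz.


Given values:
  Tube type: open-open, L = 0.22 m, c = 343 m/s, n = 4
Formula: f_n = n * c / (2 * L)
Compute 2 * L = 2 * 0.22 = 0.44
f = 4 * 343 / 0.44
f = 3118.18

3118.18 Hz


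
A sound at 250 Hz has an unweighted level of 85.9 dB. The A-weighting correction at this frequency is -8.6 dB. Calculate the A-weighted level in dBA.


Given values:
  SPL = 85.9 dB
  A-weighting at 250 Hz = -8.6 dB
Formula: L_A = SPL + A_weight
L_A = 85.9 + (-8.6)
L_A = 77.3

77.3 dBA


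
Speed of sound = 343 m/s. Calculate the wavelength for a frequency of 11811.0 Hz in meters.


Given values:
  c = 343 m/s, f = 11811.0 Hz
Formula: lambda = c / f
lambda = 343 / 11811.0
lambda = 0.029

0.029 m


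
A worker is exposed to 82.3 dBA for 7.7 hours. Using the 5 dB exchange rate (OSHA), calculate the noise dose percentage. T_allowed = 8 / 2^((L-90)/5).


Given values:
  L = 82.3 dBA, T = 7.7 hours
Formula: T_allowed = 8 / 2^((L - 90) / 5)
Compute exponent: (82.3 - 90) / 5 = -1.54
Compute 2^(-1.54) = 0.343885
T_allowed = 8 / 0.343885 = 23.263591 hours
Dose = (T / T_allowed) * 100
Dose = (7.7 / 23.263591) * 100 = 33.1

33.1 %


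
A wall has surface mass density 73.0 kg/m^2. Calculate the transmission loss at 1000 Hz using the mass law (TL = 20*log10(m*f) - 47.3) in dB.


Given values:
  m = 73.0 kg/m^2, f = 1000 Hz
Formula: TL = 20 * log10(m * f) - 47.3
Compute m * f = 73.0 * 1000 = 73000.0
Compute log10(73000.0) = 4.863323
Compute 20 * 4.863323 = 97.2665
TL = 97.2665 - 47.3 = 49.97

49.97 dB


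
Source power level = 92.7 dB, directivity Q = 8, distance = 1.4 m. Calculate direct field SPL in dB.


Given values:
  Lw = 92.7 dB, Q = 8, r = 1.4 m
Formula: SPL = Lw + 10 * log10(Q / (4 * pi * r^2))
Compute 4 * pi * r^2 = 4 * pi * 1.4^2 = 24.6301
Compute Q / denom = 8 / 24.6301 = 0.32480583
Compute 10 * log10(0.32480583) = -4.8838
SPL = 92.7 + (-4.8838) = 87.82

87.82 dB


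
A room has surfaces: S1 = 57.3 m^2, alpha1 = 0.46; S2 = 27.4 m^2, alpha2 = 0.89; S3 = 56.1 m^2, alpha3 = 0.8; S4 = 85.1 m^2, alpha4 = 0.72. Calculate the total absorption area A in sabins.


Given surfaces:
  Surface 1: 57.3 * 0.46 = 26.358
  Surface 2: 27.4 * 0.89 = 24.386
  Surface 3: 56.1 * 0.8 = 44.88
  Surface 4: 85.1 * 0.72 = 61.272
Formula: A = sum(Si * alpha_i)
A = 26.358 + 24.386 + 44.88 + 61.272
A = 156.9

156.9 sabins


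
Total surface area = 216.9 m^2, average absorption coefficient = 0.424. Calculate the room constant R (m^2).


Given values:
  S = 216.9 m^2, alpha = 0.424
Formula: R = S * alpha / (1 - alpha)
Numerator: 216.9 * 0.424 = 91.9656
Denominator: 1 - 0.424 = 0.576
R = 91.9656 / 0.576 = 159.66

159.66 m^2


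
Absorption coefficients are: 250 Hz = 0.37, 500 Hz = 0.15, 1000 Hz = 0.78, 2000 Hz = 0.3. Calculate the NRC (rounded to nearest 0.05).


Given values:
  a_250 = 0.37, a_500 = 0.15
  a_1000 = 0.78, a_2000 = 0.3
Formula: NRC = (a250 + a500 + a1000 + a2000) / 4
Sum = 0.37 + 0.15 + 0.78 + 0.3 = 1.6
NRC = 1.6 / 4 = 0.4
Rounded to nearest 0.05: 0.4

0.4


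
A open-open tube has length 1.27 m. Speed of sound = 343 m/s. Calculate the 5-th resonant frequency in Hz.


Given values:
  Tube type: open-open, L = 1.27 m, c = 343 m/s, n = 5
Formula: f_n = n * c / (2 * L)
Compute 2 * L = 2 * 1.27 = 2.54
f = 5 * 343 / 2.54
f = 675.2

675.2 Hz


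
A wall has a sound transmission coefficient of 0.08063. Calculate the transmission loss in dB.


Given values:
  tau = 0.08063
Formula: TL = 10 * log10(1 / tau)
Compute 1 / tau = 1 / 0.08063 = 12.4023
Compute log10(12.4023) = 1.093502
TL = 10 * 1.093502 = 10.94

10.94 dB


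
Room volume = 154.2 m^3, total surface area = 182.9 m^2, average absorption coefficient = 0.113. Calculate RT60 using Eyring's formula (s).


Given values:
  V = 154.2 m^3, S = 182.9 m^2, alpha = 0.113
Formula: RT60 = 0.161 * V / (-S * ln(1 - alpha))
Compute ln(1 - 0.113) = ln(0.887) = -0.11991
Denominator: -182.9 * -0.11991 = 21.9315
Numerator: 0.161 * 154.2 = 24.8262
RT60 = 24.8262 / 21.9315 = 1.132

1.132 s


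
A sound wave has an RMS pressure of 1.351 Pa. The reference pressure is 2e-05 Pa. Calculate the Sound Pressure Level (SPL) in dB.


Given values:
  p = 1.351 Pa
  p_ref = 2e-05 Pa
Formula: SPL = 20 * log10(p / p_ref)
Compute ratio: p / p_ref = 1.351 / 2e-05 = 67550
Compute log10: log10(67550) = 4.829625
Multiply: SPL = 20 * 4.829625 = 96.59

96.59 dB


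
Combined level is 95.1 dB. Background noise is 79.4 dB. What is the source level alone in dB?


Given values:
  L_total = 95.1 dB, L_bg = 79.4 dB
Formula: L_source = 10 * log10(10^(L_total/10) - 10^(L_bg/10))
Convert to linear:
  10^(95.1/10) = 3235936569.2963
  10^(79.4/10) = 87096358.9956
Difference: 3235936569.2963 - 87096358.9956 = 3148840210.3007
L_source = 10 * log10(3148840210.3007) = 94.98

94.98 dB


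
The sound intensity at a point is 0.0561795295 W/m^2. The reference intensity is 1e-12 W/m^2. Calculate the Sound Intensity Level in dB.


Given values:
  I = 0.0561795295 W/m^2
  I_ref = 1e-12 W/m^2
Formula: SIL = 10 * log10(I / I_ref)
Compute ratio: I / I_ref = 56179529500
Compute log10: log10(56179529500) = 10.749578
Multiply: SIL = 10 * 10.749578 = 107.5

107.5 dB


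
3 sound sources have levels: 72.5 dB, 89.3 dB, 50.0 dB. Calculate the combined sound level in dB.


Formula: L_total = 10 * log10( sum(10^(Li/10)) )
  Source 1: 10^(72.5/10) = 17782794.1004
  Source 2: 10^(89.3/10) = 851138038.2024
  Source 3: 10^(50.0/10) = 100000.0
Sum of linear values = 869020832.3028
L_total = 10 * log10(869020832.3028) = 89.39

89.39 dB


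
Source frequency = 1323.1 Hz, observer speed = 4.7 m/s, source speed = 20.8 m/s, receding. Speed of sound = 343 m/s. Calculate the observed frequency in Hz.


Given values:
  f_s = 1323.1 Hz, v_o = 4.7 m/s, v_s = 20.8 m/s
  Direction: receding
Formula: f_o = f_s * (c - v_o) / (c + v_s)
Numerator: c - v_o = 343 - 4.7 = 338.3
Denominator: c + v_s = 343 + 20.8 = 363.8
f_o = 1323.1 * 338.3 / 363.8 = 1230.36

1230.36 Hz


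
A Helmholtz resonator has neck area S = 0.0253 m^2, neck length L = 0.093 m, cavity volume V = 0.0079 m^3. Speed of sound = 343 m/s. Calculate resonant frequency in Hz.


Given values:
  S = 0.0253 m^2, L = 0.093 m, V = 0.0079 m^3, c = 343 m/s
Formula: f = (c / (2*pi)) * sqrt(S / (V * L))
Compute V * L = 0.0079 * 0.093 = 0.0007347
Compute S / (V * L) = 0.0253 / 0.0007347 = 34.4358
Compute sqrt(34.4358) = 5.868202
Compute c / (2*pi) = 343 / 6.283185 = 54.590148
f = 54.590148 * 5.868202 = 320.35

320.35 Hz


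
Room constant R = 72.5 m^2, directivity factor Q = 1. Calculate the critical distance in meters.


Given values:
  R = 72.5 m^2, Q = 1
Formula: d_c = 0.141 * sqrt(Q * R)
Compute Q * R = 1 * 72.5 = 72.5
Compute sqrt(72.5) = 8.5147
d_c = 0.141 * 8.5147 = 1.201

1.201 m


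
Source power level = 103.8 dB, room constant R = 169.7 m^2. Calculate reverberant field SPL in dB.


Given values:
  Lw = 103.8 dB, R = 169.7 m^2
Formula: SPL = Lw + 10 * log10(4 / R)
Compute 4 / R = 4 / 169.7 = 0.023571
Compute 10 * log10(0.023571) = -16.2762
SPL = 103.8 + (-16.2762) = 87.52

87.52 dB


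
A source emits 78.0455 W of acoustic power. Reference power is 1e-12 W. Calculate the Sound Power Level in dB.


Given values:
  W = 78.0455 W
  W_ref = 1e-12 W
Formula: SWL = 10 * log10(W / W_ref)
Compute ratio: W / W_ref = 78045500000000
Compute log10: log10(78045500000000) = 13.892348
Multiply: SWL = 10 * 13.892348 = 138.92

138.92 dB


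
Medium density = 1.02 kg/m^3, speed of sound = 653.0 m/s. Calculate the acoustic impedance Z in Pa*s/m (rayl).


Given values:
  rho = 1.02 kg/m^3
  c = 653.0 m/s
Formula: Z = rho * c
Z = 1.02 * 653.0
Z = 666.06

666.06 rayl


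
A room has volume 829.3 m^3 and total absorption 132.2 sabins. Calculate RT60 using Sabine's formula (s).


Given values:
  V = 829.3 m^3
  A = 132.2 sabins
Formula: RT60 = 0.161 * V / A
Numerator: 0.161 * 829.3 = 133.5173
RT60 = 133.5173 / 132.2 = 1.01

1.01 s


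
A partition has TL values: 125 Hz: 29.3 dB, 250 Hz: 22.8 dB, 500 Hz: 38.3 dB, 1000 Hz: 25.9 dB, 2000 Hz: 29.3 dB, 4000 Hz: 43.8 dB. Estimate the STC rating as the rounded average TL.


Given TL values at each frequency:
  125 Hz: 29.3 dB
  250 Hz: 22.8 dB
  500 Hz: 38.3 dB
  1000 Hz: 25.9 dB
  2000 Hz: 29.3 dB
  4000 Hz: 43.8 dB
Formula: STC ~ round(average of TL values)
Sum = 29.3 + 22.8 + 38.3 + 25.9 + 29.3 + 43.8 = 189.4
Average = 189.4 / 6 = 31.57
Rounded: 32

32


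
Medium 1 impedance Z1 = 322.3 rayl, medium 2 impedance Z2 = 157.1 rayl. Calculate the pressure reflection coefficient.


Given values:
  Z1 = 322.3 rayl, Z2 = 157.1 rayl
Formula: R = (Z2 - Z1) / (Z2 + Z1)
Numerator: Z2 - Z1 = 157.1 - 322.3 = -165.2
Denominator: Z2 + Z1 = 157.1 + 322.3 = 479.4
R = -165.2 / 479.4 = -0.3446

-0.3446


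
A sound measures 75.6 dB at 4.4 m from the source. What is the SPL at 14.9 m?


Given values:
  SPL1 = 75.6 dB, r1 = 4.4 m, r2 = 14.9 m
Formula: SPL2 = SPL1 - 20 * log10(r2 / r1)
Compute ratio: r2 / r1 = 14.9 / 4.4 = 3.3864
Compute log10: log10(3.3864) = 0.529738
Compute drop: 20 * 0.529738 = 10.5948
SPL2 = 75.6 - 10.5948 = 65.01

65.01 dB


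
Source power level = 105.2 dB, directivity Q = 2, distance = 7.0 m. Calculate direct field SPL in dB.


Given values:
  Lw = 105.2 dB, Q = 2, r = 7.0 m
Formula: SPL = Lw + 10 * log10(Q / (4 * pi * r^2))
Compute 4 * pi * r^2 = 4 * pi * 7.0^2 = 615.7522
Compute Q / denom = 2 / 615.7522 = 0.00324806
Compute 10 * log10(0.00324806) = -24.8838
SPL = 105.2 + (-24.8838) = 80.32

80.32 dB


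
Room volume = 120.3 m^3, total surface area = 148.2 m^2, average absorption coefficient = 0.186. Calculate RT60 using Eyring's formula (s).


Given values:
  V = 120.3 m^3, S = 148.2 m^2, alpha = 0.186
Formula: RT60 = 0.161 * V / (-S * ln(1 - alpha))
Compute ln(1 - 0.186) = ln(0.814) = -0.205795
Denominator: -148.2 * -0.205795 = 30.4988
Numerator: 0.161 * 120.3 = 19.3683
RT60 = 19.3683 / 30.4988 = 0.635

0.635 s


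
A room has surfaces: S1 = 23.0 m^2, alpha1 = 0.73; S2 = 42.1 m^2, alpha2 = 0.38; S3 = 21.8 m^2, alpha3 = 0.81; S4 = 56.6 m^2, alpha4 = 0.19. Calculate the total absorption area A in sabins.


Given surfaces:
  Surface 1: 23.0 * 0.73 = 16.79
  Surface 2: 42.1 * 0.38 = 15.998
  Surface 3: 21.8 * 0.81 = 17.658
  Surface 4: 56.6 * 0.19 = 10.754
Formula: A = sum(Si * alpha_i)
A = 16.79 + 15.998 + 17.658 + 10.754
A = 61.2

61.2 sabins


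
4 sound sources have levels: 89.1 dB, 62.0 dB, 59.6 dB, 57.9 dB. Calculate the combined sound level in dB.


Formula: L_total = 10 * log10( sum(10^(Li/10)) )
  Source 1: 10^(89.1/10) = 812830516.1641
  Source 2: 10^(62.0/10) = 1584893.1925
  Source 3: 10^(59.6/10) = 912010.8394
  Source 4: 10^(57.9/10) = 616595.0019
Sum of linear values = 815944015.1979
L_total = 10 * log10(815944015.1979) = 89.12

89.12 dB


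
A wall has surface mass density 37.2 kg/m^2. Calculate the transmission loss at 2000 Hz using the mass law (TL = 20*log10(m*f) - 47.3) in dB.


Given values:
  m = 37.2 kg/m^2, f = 2000 Hz
Formula: TL = 20 * log10(m * f) - 47.3
Compute m * f = 37.2 * 2000 = 74400.0
Compute log10(74400.0) = 4.871573
Compute 20 * 4.871573 = 97.4315
TL = 97.4315 - 47.3 = 50.13

50.13 dB


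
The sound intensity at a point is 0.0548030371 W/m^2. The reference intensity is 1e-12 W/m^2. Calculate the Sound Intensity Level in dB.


Given values:
  I = 0.0548030371 W/m^2
  I_ref = 1e-12 W/m^2
Formula: SIL = 10 * log10(I / I_ref)
Compute ratio: I / I_ref = 54803037100
Compute log10: log10(54803037100) = 10.738805
Multiply: SIL = 10 * 10.738805 = 107.39

107.39 dB


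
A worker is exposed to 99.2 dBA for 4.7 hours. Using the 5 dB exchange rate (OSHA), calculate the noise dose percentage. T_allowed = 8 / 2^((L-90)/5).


Given values:
  L = 99.2 dBA, T = 4.7 hours
Formula: T_allowed = 8 / 2^((L - 90) / 5)
Compute exponent: (99.2 - 90) / 5 = 1.84
Compute 2^(1.84) = 3.5801
T_allowed = 8 / 3.5801 = 2.234574 hours
Dose = (T / T_allowed) * 100
Dose = (4.7 / 2.234574) * 100 = 210.33

210.33 %


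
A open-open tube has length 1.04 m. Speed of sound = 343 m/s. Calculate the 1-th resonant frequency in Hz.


Given values:
  Tube type: open-open, L = 1.04 m, c = 343 m/s, n = 1
Formula: f_n = n * c / (2 * L)
Compute 2 * L = 2 * 1.04 = 2.08
f = 1 * 343 / 2.08
f = 164.9

164.9 Hz


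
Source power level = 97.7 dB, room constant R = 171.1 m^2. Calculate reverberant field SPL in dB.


Given values:
  Lw = 97.7 dB, R = 171.1 m^2
Formula: SPL = Lw + 10 * log10(4 / R)
Compute 4 / R = 4 / 171.1 = 0.023378
Compute 10 * log10(0.023378) = -16.3119
SPL = 97.7 + (-16.3119) = 81.39

81.39 dB


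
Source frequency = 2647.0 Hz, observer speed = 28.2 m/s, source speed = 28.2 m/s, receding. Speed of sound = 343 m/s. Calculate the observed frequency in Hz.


Given values:
  f_s = 2647.0 Hz, v_o = 28.2 m/s, v_s = 28.2 m/s
  Direction: receding
Formula: f_o = f_s * (c - v_o) / (c + v_s)
Numerator: c - v_o = 343 - 28.2 = 314.8
Denominator: c + v_s = 343 + 28.2 = 371.2
f_o = 2647.0 * 314.8 / 371.2 = 2244.82

2244.82 Hz


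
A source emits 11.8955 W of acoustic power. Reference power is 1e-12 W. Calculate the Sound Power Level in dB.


Given values:
  W = 11.8955 W
  W_ref = 1e-12 W
Formula: SWL = 10 * log10(W / W_ref)
Compute ratio: W / W_ref = 11895500000000
Compute log10: log10(11895500000000) = 13.075383
Multiply: SWL = 10 * 13.075383 = 130.75

130.75 dB


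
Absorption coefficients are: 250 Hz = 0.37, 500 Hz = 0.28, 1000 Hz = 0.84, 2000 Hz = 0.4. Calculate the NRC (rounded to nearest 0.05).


Given values:
  a_250 = 0.37, a_500 = 0.28
  a_1000 = 0.84, a_2000 = 0.4
Formula: NRC = (a250 + a500 + a1000 + a2000) / 4
Sum = 0.37 + 0.28 + 0.84 + 0.4 = 1.89
NRC = 1.89 / 4 = 0.4725
Rounded to nearest 0.05: 0.45

0.45


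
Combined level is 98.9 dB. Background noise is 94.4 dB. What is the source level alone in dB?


Given values:
  L_total = 98.9 dB, L_bg = 94.4 dB
Formula: L_source = 10 * log10(10^(L_total/10) - 10^(L_bg/10))
Convert to linear:
  10^(98.9/10) = 7762471166.2869
  10^(94.4/10) = 2754228703.3382
Difference: 7762471166.2869 - 2754228703.3382 = 5008242462.9487
L_source = 10 * log10(5008242462.9487) = 97.0

97.0 dB


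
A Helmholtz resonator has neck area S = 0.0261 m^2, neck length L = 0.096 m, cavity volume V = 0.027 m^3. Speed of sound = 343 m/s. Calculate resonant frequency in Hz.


Given values:
  S = 0.0261 m^2, L = 0.096 m, V = 0.027 m^3, c = 343 m/s
Formula: f = (c / (2*pi)) * sqrt(S / (V * L))
Compute V * L = 0.027 * 0.096 = 0.002592
Compute S / (V * L) = 0.0261 / 0.002592 = 10.0694
Compute sqrt(10.0694) = 3.173232
Compute c / (2*pi) = 343 / 6.283185 = 54.590148
f = 54.590148 * 3.173232 = 173.23

173.23 Hz


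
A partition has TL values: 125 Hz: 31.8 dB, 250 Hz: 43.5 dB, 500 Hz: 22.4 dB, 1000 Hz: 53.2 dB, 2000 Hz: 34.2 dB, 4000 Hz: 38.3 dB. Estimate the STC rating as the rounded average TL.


Given TL values at each frequency:
  125 Hz: 31.8 dB
  250 Hz: 43.5 dB
  500 Hz: 22.4 dB
  1000 Hz: 53.2 dB
  2000 Hz: 34.2 dB
  4000 Hz: 38.3 dB
Formula: STC ~ round(average of TL values)
Sum = 31.8 + 43.5 + 22.4 + 53.2 + 34.2 + 38.3 = 223.4
Average = 223.4 / 6 = 37.23
Rounded: 37

37


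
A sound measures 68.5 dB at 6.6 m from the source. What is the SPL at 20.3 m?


Given values:
  SPL1 = 68.5 dB, r1 = 6.6 m, r2 = 20.3 m
Formula: SPL2 = SPL1 - 20 * log10(r2 / r1)
Compute ratio: r2 / r1 = 20.3 / 6.6 = 3.0758
Compute log10: log10(3.0758) = 0.487958
Compute drop: 20 * 0.487958 = 9.7592
SPL2 = 68.5 - 9.7592 = 58.74

58.74 dB


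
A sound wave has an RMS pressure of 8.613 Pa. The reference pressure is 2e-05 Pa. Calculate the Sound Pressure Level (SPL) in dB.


Given values:
  p = 8.613 Pa
  p_ref = 2e-05 Pa
Formula: SPL = 20 * log10(p / p_ref)
Compute ratio: p / p_ref = 8.613 / 2e-05 = 430650
Compute log10: log10(430650) = 5.634124
Multiply: SPL = 20 * 5.634124 = 112.68

112.68 dB


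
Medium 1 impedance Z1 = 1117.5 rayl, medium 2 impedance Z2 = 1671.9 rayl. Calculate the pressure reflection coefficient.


Given values:
  Z1 = 1117.5 rayl, Z2 = 1671.9 rayl
Formula: R = (Z2 - Z1) / (Z2 + Z1)
Numerator: Z2 - Z1 = 1671.9 - 1117.5 = 554.4
Denominator: Z2 + Z1 = 1671.9 + 1117.5 = 2789.4
R = 554.4 / 2789.4 = 0.1988

0.1988


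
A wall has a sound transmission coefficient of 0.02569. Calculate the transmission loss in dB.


Given values:
  tau = 0.02569
Formula: TL = 10 * log10(1 / tau)
Compute 1 / tau = 1 / 0.02569 = 38.9257
Compute log10(38.9257) = 1.590236
TL = 10 * 1.590236 = 15.9

15.9 dB


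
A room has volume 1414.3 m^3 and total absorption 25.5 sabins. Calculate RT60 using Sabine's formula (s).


Given values:
  V = 1414.3 m^3
  A = 25.5 sabins
Formula: RT60 = 0.161 * V / A
Numerator: 0.161 * 1414.3 = 227.7023
RT60 = 227.7023 / 25.5 = 8.93

8.93 s


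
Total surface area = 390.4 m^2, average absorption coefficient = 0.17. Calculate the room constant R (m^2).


Given values:
  S = 390.4 m^2, alpha = 0.17
Formula: R = S * alpha / (1 - alpha)
Numerator: 390.4 * 0.17 = 66.368
Denominator: 1 - 0.17 = 0.83
R = 66.368 / 0.83 = 79.96

79.96 m^2


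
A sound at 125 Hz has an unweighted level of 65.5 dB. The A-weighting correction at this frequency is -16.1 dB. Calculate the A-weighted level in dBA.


Given values:
  SPL = 65.5 dB
  A-weighting at 125 Hz = -16.1 dB
Formula: L_A = SPL + A_weight
L_A = 65.5 + (-16.1)
L_A = 49.4

49.4 dBA


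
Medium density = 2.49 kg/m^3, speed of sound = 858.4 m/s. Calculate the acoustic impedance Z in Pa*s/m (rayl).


Given values:
  rho = 2.49 kg/m^3
  c = 858.4 m/s
Formula: Z = rho * c
Z = 2.49 * 858.4
Z = 2137.42

2137.42 rayl


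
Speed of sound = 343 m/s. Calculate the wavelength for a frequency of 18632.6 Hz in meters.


Given values:
  c = 343 m/s, f = 18632.6 Hz
Formula: lambda = c / f
lambda = 343 / 18632.6
lambda = 0.0184

0.0184 m


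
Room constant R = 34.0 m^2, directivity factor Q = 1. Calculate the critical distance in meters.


Given values:
  R = 34.0 m^2, Q = 1
Formula: d_c = 0.141 * sqrt(Q * R)
Compute Q * R = 1 * 34.0 = 34.0
Compute sqrt(34.0) = 5.831
d_c = 0.141 * 5.831 = 0.822

0.822 m


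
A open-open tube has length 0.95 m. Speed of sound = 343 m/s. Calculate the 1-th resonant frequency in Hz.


Given values:
  Tube type: open-open, L = 0.95 m, c = 343 m/s, n = 1
Formula: f_n = n * c / (2 * L)
Compute 2 * L = 2 * 0.95 = 1.9
f = 1 * 343 / 1.9
f = 180.53

180.53 Hz


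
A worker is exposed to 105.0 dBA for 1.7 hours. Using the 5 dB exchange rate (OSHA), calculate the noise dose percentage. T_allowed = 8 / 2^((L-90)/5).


Given values:
  L = 105.0 dBA, T = 1.7 hours
Formula: T_allowed = 8 / 2^((L - 90) / 5)
Compute exponent: (105.0 - 90) / 5 = 3.0
Compute 2^(3.0) = 8.0
T_allowed = 8 / 8.0 = 1.0 hours
Dose = (T / T_allowed) * 100
Dose = (1.7 / 1.0) * 100 = 170.0

170.0 %


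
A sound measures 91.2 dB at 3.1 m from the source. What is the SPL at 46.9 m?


Given values:
  SPL1 = 91.2 dB, r1 = 3.1 m, r2 = 46.9 m
Formula: SPL2 = SPL1 - 20 * log10(r2 / r1)
Compute ratio: r2 / r1 = 46.9 / 3.1 = 15.129
Compute log10: log10(15.129) = 1.17981
Compute drop: 20 * 1.17981 = 23.5962
SPL2 = 91.2 - 23.5962 = 67.6

67.6 dB


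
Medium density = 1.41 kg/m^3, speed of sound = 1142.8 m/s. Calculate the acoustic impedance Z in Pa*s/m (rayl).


Given values:
  rho = 1.41 kg/m^3
  c = 1142.8 m/s
Formula: Z = rho * c
Z = 1.41 * 1142.8
Z = 1611.35

1611.35 rayl


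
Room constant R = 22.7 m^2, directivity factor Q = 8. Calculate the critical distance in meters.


Given values:
  R = 22.7 m^2, Q = 8
Formula: d_c = 0.141 * sqrt(Q * R)
Compute Q * R = 8 * 22.7 = 181.6
Compute sqrt(181.6) = 13.4759
d_c = 0.141 * 13.4759 = 1.9

1.9 m


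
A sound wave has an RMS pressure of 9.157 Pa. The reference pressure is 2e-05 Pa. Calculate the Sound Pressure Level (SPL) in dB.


Given values:
  p = 9.157 Pa
  p_ref = 2e-05 Pa
Formula: SPL = 20 * log10(p / p_ref)
Compute ratio: p / p_ref = 9.157 / 2e-05 = 457850
Compute log10: log10(457850) = 5.660723
Multiply: SPL = 20 * 5.660723 = 113.21

113.21 dB


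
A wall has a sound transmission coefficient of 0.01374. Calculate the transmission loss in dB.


Given values:
  tau = 0.01374
Formula: TL = 10 * log10(1 / tau)
Compute 1 / tau = 1 / 0.01374 = 72.7802
Compute log10(72.7802) = 1.862013
TL = 10 * 1.862013 = 18.62

18.62 dB


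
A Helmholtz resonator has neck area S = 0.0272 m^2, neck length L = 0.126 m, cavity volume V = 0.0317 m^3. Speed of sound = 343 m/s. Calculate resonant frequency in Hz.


Given values:
  S = 0.0272 m^2, L = 0.126 m, V = 0.0317 m^3, c = 343 m/s
Formula: f = (c / (2*pi)) * sqrt(S / (V * L))
Compute V * L = 0.0317 * 0.126 = 0.0039942
Compute S / (V * L) = 0.0272 / 0.0039942 = 6.8099
Compute sqrt(6.8099) = 2.609579
Compute c / (2*pi) = 343 / 6.283185 = 54.590148
f = 54.590148 * 2.609579 = 142.46

142.46 Hz


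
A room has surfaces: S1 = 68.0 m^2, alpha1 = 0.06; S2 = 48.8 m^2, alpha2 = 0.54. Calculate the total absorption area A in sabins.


Given surfaces:
  Surface 1: 68.0 * 0.06 = 4.08
  Surface 2: 48.8 * 0.54 = 26.352
Formula: A = sum(Si * alpha_i)
A = 4.08 + 26.352
A = 30.43

30.43 sabins


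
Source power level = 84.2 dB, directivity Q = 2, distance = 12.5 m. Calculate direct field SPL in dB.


Given values:
  Lw = 84.2 dB, Q = 2, r = 12.5 m
Formula: SPL = Lw + 10 * log10(Q / (4 * pi * r^2))
Compute 4 * pi * r^2 = 4 * pi * 12.5^2 = 1963.4954
Compute Q / denom = 2 / 1963.4954 = 0.00101859
Compute 10 * log10(0.00101859) = -29.92
SPL = 84.2 + (-29.92) = 54.28

54.28 dB


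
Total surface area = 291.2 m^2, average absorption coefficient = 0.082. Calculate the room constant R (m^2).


Given values:
  S = 291.2 m^2, alpha = 0.082
Formula: R = S * alpha / (1 - alpha)
Numerator: 291.2 * 0.082 = 23.8784
Denominator: 1 - 0.082 = 0.918
R = 23.8784 / 0.918 = 26.01

26.01 m^2


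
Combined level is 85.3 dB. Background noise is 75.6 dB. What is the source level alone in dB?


Given values:
  L_total = 85.3 dB, L_bg = 75.6 dB
Formula: L_source = 10 * log10(10^(L_total/10) - 10^(L_bg/10))
Convert to linear:
  10^(85.3/10) = 338844156.1392
  10^(75.6/10) = 36307805.477
Difference: 338844156.1392 - 36307805.477 = 302536350.6622
L_source = 10 * log10(302536350.6622) = 84.81

84.81 dB


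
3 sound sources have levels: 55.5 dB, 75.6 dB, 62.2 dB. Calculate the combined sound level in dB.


Formula: L_total = 10 * log10( sum(10^(Li/10)) )
  Source 1: 10^(55.5/10) = 354813.3892
  Source 2: 10^(75.6/10) = 36307805.477
  Source 3: 10^(62.2/10) = 1659586.9074
Sum of linear values = 38322205.7736
L_total = 10 * log10(38322205.7736) = 75.83

75.83 dB
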